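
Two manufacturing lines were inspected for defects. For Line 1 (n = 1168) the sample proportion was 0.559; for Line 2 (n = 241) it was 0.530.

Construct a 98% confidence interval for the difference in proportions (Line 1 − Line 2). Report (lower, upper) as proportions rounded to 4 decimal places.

(-0.0531, 0.1111)

SE₁ = √(p̂₁(1−p̂₁)/n₁) = √(0.5590·0.4410/1168) = 0.01453; SE₂ = √(0.5300·0.4700/241) = 0.03215.
Independent samples: SE of the difference = √(SE₁² + SE₂²) = √(0.0002111209 + 0.0010336225) = 0.03528.
z* for 98% confidence is 2.326, so the margin of error is 2.326 × 0.03528 = 0.08206.
Point estimate p̂₁ − p̂₂ = 0.5590 − 0.5300 = 0.0290.
0.0290 ± 0.08206 → (-0.0531, 0.1111).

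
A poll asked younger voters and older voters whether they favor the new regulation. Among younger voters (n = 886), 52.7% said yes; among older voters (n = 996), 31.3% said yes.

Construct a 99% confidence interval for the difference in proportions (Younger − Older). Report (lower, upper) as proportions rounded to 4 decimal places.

(0.1566, 0.2714)

SE₁ = √(p̂₁(1−p̂₁)/n₁) = √(0.5270·0.4730/886) = 0.01677; SE₂ = √(0.3130·0.6870/996) = 0.01469.
Independent samples: SE of the difference = √(SE₁² + SE₂²) = √(0.0002812329 + 0.0002157961) = 0.02229.
z* for 99% confidence is 2.576, so the margin of error is 2.576 × 0.02229 = 0.05742.
Point estimate p̂₁ − p̂₂ = 0.5270 − 0.3130 = 0.2140.
0.2140 ± 0.05742 → (0.1566, 0.2714).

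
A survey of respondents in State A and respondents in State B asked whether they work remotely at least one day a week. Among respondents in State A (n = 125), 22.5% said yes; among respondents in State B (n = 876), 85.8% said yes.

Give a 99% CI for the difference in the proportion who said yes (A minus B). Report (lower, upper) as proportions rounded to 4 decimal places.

(-0.7339, -0.5321)

The two standard errors are √(0.2250×0.7750/125) = 0.03735 and √(0.8580×0.1420/876) = 0.01179.
Because the samples are independent, SE_diff = √(0.03735² + 0.01179²) = 0.03917.
Using z* = 2.576 for 99%, ME = 2.576 × 0.03917 = 0.10090.
p̂₁ − p̂₂ = -0.6330; interval -0.6330 ± 0.10090 gives (-0.7339, -0.5321).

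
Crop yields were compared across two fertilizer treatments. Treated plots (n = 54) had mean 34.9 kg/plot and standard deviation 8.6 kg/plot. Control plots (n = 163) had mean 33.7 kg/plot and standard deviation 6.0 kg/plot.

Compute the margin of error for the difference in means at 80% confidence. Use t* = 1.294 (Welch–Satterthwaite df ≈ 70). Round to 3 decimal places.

1.632

Standard errors of each mean: 8.6/√54 = 1.1703 and 6.0/√163 = 0.4700.
SE(x̄₁ − x̄₂) = √(1.1703² + 0.4700²) = 1.2612 for independent samples with unequal variances.
With t* = 1.294, the margin is 1.294 × 1.2612 = 1.6320.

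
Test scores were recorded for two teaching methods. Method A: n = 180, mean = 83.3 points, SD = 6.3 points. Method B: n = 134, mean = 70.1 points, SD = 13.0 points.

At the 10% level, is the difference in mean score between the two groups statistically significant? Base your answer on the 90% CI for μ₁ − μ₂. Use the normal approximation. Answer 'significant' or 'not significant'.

significant

SE₁ = s₁/√n₁ = 6.3/√180 = 0.4696; SE₂ = 13.0/√134 = 1.1230.
Independent samples, unequal variances: SE_diff = √(SE₁² + SE₂²) = √(0.22052416 + 1.261129) = 1.2172.
z* = 1.645, so margin of error = 1.645 × 1.2172 = 2.0023.
Difference in means = 83.3 − 70.1 = 13.2000.
13.2000 ± 2.0023 → (11.1977, 15.2023).
The interval (11.1977, 15.2023) does not contain 0, so the difference is significant.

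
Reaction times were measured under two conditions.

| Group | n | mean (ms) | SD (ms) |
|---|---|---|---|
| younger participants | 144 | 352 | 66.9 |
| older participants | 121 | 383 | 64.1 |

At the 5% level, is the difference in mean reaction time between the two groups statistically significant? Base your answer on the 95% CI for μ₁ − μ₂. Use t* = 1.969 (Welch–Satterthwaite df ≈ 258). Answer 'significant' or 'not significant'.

significant

Per-group SEs: s₁/√n₁ = 66.9/√144 = 5.5750, s₂/√n₂ = 64.1/√121 = 5.8273.
Unpooled SE of the difference: √(31.080625 + 33.95742529) = 8.0646.
Margin of error = t* · SE = 1.969 × 8.0646 = 15.8792.
x̄₁ − x̄₂ = 352 − 383 = -31.0000.
CI: -31.0000 ± 15.8792 = (-46.8792, -15.1208).
The interval (-46.8792, -15.1208) does not contain 0, so the difference is significant.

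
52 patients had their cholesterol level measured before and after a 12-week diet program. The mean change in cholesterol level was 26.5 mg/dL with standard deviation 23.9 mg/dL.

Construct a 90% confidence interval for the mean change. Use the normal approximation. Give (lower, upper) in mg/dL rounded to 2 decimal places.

(21.05, 31.95)

This is a matched-pairs design, so SE = s_d/√n = 23.9/√52 = 3.3143.
Margin = 1.645 × 3.3143 = 5.4520; the interval is 26.5 ± 5.4520 = (21.05, 31.95).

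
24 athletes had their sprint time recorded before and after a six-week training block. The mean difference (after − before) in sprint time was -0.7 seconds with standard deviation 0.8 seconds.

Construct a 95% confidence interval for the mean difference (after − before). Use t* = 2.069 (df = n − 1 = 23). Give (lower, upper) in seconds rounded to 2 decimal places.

(-1.04, -0.36)

This is a matched-pairs design, so SE = s_d/√n = 0.8/√24 = 0.1633.
Margin = 2.069 × 0.1633 = 0.3379; the interval is -0.7 ± 0.3379 = (-1.04, -0.36).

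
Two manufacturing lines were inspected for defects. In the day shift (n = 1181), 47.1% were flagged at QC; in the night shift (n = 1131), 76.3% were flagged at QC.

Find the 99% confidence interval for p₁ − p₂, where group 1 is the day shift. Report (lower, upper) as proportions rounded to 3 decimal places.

SE₁ = √(p̂₁(1−p̂₁)/n₁) = √(0.4710·0.5290/1181) = 0.01452; SE₂ = √(0.7630·0.2370/1131) = 0.01264.
Independent samples: SE of the difference = √(SE₁² + SE₂²) = √(0.0002108304 + 0.0001597696) = 0.01925.
z* for 99% confidence is 2.576, so the margin of error is 2.576 × 0.01925 = 0.04959.
Point estimate p̂₁ − p̂₂ = 0.4710 − 0.7630 = -0.2920.
-0.2920 ± 0.04959 → (-0.342, -0.242).

(-0.342, -0.242)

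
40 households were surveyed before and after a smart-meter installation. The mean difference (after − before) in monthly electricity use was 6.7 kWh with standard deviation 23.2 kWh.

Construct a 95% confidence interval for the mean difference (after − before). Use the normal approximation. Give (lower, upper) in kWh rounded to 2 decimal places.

This is a matched-pairs design, so SE = s_d/√n = 23.2/√40 = 3.6682.
Margin = 1.960 × 3.6682 = 7.1897; the interval is 6.7 ± 7.1897 = (-0.49, 13.89).

(-0.49, 13.89)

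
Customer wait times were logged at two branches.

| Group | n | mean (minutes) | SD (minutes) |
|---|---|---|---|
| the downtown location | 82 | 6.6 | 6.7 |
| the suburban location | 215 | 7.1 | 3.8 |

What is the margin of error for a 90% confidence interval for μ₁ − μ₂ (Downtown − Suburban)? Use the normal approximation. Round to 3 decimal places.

1.290

Per-group SEs: s₁/√n₁ = 6.7/√82 = 0.7399, s₂/√n₂ = 3.8/√215 = 0.2592.
Unpooled SE of the difference: √(0.54745201 + 0.06718464) = 0.7840.
Margin of error = z* · SE = 1.645 × 0.7840 = 1.2897.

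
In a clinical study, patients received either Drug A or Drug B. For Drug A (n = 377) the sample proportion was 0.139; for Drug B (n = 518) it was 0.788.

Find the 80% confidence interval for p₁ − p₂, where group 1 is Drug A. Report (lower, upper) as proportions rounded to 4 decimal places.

SE₁ = √(p̂₁(1−p̂₁)/n₁) = √(0.1390·0.8610/377) = 0.01782; SE₂ = √(0.7880·0.2120/518) = 0.01796.
Independent samples: SE of the difference = √(SE₁² + SE₂²) = √(0.0003175524 + 0.0003225616) = 0.02530.
z* for 80% confidence is 1.282, so the margin of error is 1.282 × 0.02530 = 0.03243.
Point estimate p̂₁ − p̂₂ = 0.1390 − 0.7880 = -0.6490.
-0.6490 ± 0.03243 → (-0.6814, -0.6166).

(-0.6814, -0.6166)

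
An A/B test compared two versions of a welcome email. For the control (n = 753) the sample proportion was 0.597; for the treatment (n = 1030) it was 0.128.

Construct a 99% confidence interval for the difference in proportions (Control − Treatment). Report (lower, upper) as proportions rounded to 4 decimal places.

SE₁ = √(p̂₁(1−p̂₁)/n₁) = √(0.5970·0.4030/753) = 0.01787; SE₂ = √(0.1280·0.8720/1030) = 0.01041.
Independent samples: SE of the difference = √(SE₁² + SE₂²) = √(0.0003193369 + 0.0001083681) = 0.02068.
z* for 99% confidence is 2.576, so the margin of error is 2.576 × 0.02068 = 0.05327.
Point estimate p̂₁ − p̂₂ = 0.5970 − 0.1280 = 0.4690.
0.4690 ± 0.05327 → (0.4157, 0.5223).

(0.4157, 0.5223)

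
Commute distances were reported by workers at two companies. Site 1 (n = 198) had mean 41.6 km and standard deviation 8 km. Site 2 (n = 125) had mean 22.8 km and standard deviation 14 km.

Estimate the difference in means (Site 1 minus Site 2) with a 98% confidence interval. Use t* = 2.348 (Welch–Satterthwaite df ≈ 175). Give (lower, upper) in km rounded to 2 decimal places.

(15.57, 22.03)

Standard errors of each mean: 8/√198 = 0.5685 and 14/√125 = 1.2522.
SE(x̄₁ − x̄₂) = √(0.5685² + 1.2522²) = 1.3752 for independent samples with unequal variances.
With t* = 2.348, the margin is 2.348 × 1.3752 = 3.2290.
x̄₁ − x̄₂ = 41.6 − 22.8 = 18.8000; the interval is 18.8000 ± 3.2290 = (15.57, 22.03).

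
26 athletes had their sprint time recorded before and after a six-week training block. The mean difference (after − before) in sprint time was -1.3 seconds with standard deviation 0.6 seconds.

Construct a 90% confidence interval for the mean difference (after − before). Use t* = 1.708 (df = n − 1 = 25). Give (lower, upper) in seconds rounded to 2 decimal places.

(-1.50, -1.10)

Paired design: SE = s_d/√n = 0.6/√26 = 0.1177.
t* = 1.708; margin of error = 1.708 × 0.1177 = 0.2010.
-1.3 ± 0.2010 → (-1.50, -1.10).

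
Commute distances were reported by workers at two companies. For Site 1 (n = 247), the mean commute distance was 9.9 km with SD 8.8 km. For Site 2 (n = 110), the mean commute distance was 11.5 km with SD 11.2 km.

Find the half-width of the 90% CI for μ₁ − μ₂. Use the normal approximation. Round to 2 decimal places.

Standard errors of each mean: 8.8/√247 = 0.5599 and 11.2/√110 = 1.0679.
SE(x̄₁ − x̄₂) = √(0.5599² + 1.0679²) = 1.2058 for independent samples with unequal variances.
With z* = 1.645, the margin is 1.645 × 1.2058 = 1.9835.

1.98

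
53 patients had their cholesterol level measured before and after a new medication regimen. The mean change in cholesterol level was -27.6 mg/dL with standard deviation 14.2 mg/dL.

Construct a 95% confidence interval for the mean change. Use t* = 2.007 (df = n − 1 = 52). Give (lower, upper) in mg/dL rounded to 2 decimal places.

(-31.51, -23.69)

Paired design: SE = s_d/√n = 14.2/√53 = 1.9505.
t* = 2.007; margin of error = 2.007 × 1.9505 = 3.9147.
-27.6 ± 3.9147 → (-31.51, -23.69).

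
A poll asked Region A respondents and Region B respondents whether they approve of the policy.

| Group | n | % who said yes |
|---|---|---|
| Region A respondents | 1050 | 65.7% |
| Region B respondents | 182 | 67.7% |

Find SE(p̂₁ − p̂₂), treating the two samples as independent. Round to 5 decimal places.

0.03763

The two standard errors are √(0.6570×0.3430/1050) = 0.01465 and √(0.6770×0.3230/182) = 0.03466.
Because the samples are independent, SE_diff = √(0.01465² + 0.03466²) = 0.03763.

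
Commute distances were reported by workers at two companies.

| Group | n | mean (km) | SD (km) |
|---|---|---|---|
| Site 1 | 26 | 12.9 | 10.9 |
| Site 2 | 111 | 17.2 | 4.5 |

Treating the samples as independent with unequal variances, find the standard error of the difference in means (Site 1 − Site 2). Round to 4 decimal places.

Per-group SEs: s₁/√n₁ = 10.9/√26 = 2.1377, s₂/√n₂ = 4.5/√111 = 0.4271.
Unpooled SE of the difference: √(4.56976129 + 0.18241441) = 2.1799.

2.1799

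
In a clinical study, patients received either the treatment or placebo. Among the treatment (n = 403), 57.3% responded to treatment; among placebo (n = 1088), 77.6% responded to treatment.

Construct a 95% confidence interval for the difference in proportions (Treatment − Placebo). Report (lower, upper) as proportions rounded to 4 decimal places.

The two standard errors are √(0.5730×0.4270/403) = 0.02464 and √(0.7760×0.2240/1088) = 0.01264.
Because the samples are independent, SE_diff = √(0.02464² + 0.01264²) = 0.02769.
Using z* = 1.960 for 95%, ME = 1.960 × 0.02769 = 0.05427.
p̂₁ − p̂₂ = -0.2030; interval -0.2030 ± 0.05427 gives (-0.2573, -0.1487).

(-0.2573, -0.1487)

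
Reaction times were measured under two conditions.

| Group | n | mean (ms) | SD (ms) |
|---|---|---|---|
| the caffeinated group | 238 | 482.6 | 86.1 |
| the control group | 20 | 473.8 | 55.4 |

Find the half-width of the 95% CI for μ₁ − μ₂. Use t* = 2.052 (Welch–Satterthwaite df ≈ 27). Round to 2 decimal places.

Per-group SEs: s₁/√n₁ = 86.1/√238 = 5.5810, s₂/√n₂ = 55.4/√20 = 12.3878.
Unpooled SE of the difference: √(31.147561 + 153.45758884) = 13.5869.
Margin of error = t* · SE = 2.052 × 13.5869 = 27.8803.

27.88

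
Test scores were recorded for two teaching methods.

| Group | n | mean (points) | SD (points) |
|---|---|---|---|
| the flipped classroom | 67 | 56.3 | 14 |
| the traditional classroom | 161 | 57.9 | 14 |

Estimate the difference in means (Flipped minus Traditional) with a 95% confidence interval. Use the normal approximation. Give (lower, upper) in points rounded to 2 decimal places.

Per-group SEs: s₁/√n₁ = 14/√67 = 1.7104, s₂/√n₂ = 14/√161 = 1.1034.
Unpooled SE of the difference: √(2.92546816 + 1.21749156) = 2.0354.
Margin of error = z* · SE = 1.960 × 2.0354 = 3.9894.
x̄₁ − x̄₂ = 56.3 − 57.9 = -1.6000.
CI: -1.6000 ± 3.9894 = (-5.59, 2.39).

(-5.59, 2.39)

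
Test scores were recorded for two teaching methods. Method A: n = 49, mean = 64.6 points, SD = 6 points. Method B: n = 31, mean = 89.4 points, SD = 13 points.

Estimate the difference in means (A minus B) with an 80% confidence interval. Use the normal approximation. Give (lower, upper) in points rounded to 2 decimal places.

SE₁ = s₁/√n₁ = 6/√49 = 0.8571; SE₂ = 13/√31 = 2.3349.
Independent samples, unequal variances: SE_diff = √(SE₁² + SE₂²) = √(0.73462041 + 5.45175801) = 2.4872.
z* = 1.282, so margin of error = 1.282 × 2.4872 = 3.1886.
Difference in means = 64.6 − 89.4 = -24.8000.
-24.8000 ± 3.1886 → (-27.99, -21.61).

(-27.99, -21.61)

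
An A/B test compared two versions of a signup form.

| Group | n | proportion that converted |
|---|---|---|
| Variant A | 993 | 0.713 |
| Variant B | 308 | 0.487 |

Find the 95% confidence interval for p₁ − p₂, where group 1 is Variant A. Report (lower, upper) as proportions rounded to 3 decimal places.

Each SE is √(p̂(1−p̂)/n): √(0.7130·0.2870/993) = 0.01436 and √(0.4870·0.5130/308) = 0.02848.
SE(p̂₁ − p̂₂) = √(SE₁² + SE₂²) = √(0.0002062096 + 0.0008111104) = 0.03190, since the two samples are independent.
At 95% confidence z* = 1.960; margin = 1.960 × 0.03190 = 0.06252.
The difference is 0.7130 − 0.4870 = 0.2260, so the interval is 0.2260 ± 0.06252 = (0.163, 0.289).

(0.163, 0.289)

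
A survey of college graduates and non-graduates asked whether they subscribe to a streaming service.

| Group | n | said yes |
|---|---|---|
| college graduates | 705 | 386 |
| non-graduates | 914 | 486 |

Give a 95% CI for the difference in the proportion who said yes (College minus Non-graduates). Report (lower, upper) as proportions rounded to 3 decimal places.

Sample proportions: 386/705 = 0.5475, 486/914 = 0.5317.
Each SE is √(p̂(1−p̂)/n): √(0.5475·0.4525/705) = 0.01875 and √(0.5317·0.4683/914) = 0.01651.
SE(p̂₁ − p̂₂) = √(SE₁² + SE₂²) = √(0.0003515625 + 0.0002725801) = 0.02498, since the two samples are independent.
At 95% confidence z* = 1.960; margin = 1.960 × 0.02498 = 0.04896.
The difference is 0.5475 − 0.5317 = 0.0158, so the interval is 0.0158 ± 0.04896 = (-0.033, 0.065).

(-0.033, 0.065)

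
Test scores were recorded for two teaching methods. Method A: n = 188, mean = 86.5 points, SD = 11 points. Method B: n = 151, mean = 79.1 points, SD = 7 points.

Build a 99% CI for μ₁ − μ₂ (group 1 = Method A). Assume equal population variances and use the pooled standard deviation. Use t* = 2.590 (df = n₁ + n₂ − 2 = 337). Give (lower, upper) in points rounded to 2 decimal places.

s_p = √[((n₁−1)s₁² + (n₂−1)s₂²)/(n₁+n₂−2)] = √[(187·11² + 150·7²)/337] = 9.4315.
SE = 9.4315·√(1/188 + 1/151) = 1.0307.
With t* = 2.590, margin = 2.590 × 1.0307 = 2.6695.
x̄₁ − x̄₂ = 86.5 − 79.1 = 7.4000; interval 7.4000 ± 2.6695 = (4.73, 10.07).

(4.73, 10.07)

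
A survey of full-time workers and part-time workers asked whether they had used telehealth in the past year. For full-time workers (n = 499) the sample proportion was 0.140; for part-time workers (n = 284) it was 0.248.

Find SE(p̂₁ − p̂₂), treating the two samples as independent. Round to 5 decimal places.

Each SE is √(p̂(1−p̂)/n): √(0.1400·0.8600/499) = 0.01553 and √(0.2480·0.7520/284) = 0.02563.
SE(p̂₁ − p̂₂) = √(SE₁² + SE₂²) = √(0.0002411809 + 0.0006568969) = 0.02997, since the two samples are independent.

0.02997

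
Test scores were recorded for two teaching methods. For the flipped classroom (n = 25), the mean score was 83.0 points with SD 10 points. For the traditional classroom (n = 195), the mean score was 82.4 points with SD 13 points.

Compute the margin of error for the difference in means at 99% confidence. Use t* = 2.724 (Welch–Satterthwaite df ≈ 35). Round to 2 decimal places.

Standard errors of each mean: 10/√25 = 2.0000 and 13/√195 = 0.9309.
SE(x̄₁ − x̄₂) = √(2.0000² + 0.9309²) = 2.2060 for independent samples with unequal variances.
With t* = 2.724, the margin is 2.724 × 2.2060 = 6.0091.

6.01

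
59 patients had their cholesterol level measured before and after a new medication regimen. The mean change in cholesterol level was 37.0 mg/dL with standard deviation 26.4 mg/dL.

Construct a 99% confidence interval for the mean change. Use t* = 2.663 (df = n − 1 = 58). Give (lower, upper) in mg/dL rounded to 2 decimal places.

Paired design: SE = s_d/√n = 26.4/√59 = 3.4370.
t* = 2.663; margin of error = 2.663 × 3.4370 = 9.1527.
37.0 ± 9.1527 → (27.85, 46.15).

(27.85, 46.15)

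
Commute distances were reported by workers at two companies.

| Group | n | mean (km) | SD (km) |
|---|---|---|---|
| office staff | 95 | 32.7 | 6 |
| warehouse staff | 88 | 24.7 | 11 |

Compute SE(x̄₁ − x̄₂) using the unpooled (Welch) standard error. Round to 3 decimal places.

SE₁ = s₁/√n₁ = 6/√95 = 0.6156; SE₂ = 11/√88 = 1.1726.
Independent samples, unequal variances: SE_diff = √(SE₁² + SE₂²) = √(0.37896336 + 1.37499076) = 1.3244.

1.324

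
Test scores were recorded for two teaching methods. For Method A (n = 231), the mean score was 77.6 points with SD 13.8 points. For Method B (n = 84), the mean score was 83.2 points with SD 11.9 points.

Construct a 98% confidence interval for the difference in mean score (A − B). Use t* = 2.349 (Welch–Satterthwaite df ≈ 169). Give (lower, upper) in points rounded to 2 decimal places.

(-9.32, -1.88)

Per-group SEs: s₁/√n₁ = 13.8/√231 = 0.9080, s₂/√n₂ = 11.9/√84 = 1.2984.
Unpooled SE of the difference: √(0.824464 + 1.68584256) = 1.5844.
Margin of error = t* · SE = 2.349 × 1.5844 = 3.7218.
x̄₁ − x̄₂ = 77.6 − 83.2 = -5.6000.
CI: -5.6000 ± 3.7218 = (-9.32, -1.88).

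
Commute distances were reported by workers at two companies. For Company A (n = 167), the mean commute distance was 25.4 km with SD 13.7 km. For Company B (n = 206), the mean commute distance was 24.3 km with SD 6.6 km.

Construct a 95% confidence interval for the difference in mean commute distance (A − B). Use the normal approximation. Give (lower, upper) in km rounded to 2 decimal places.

(-1.16, 3.36)

SE₁ = s₁/√n₁ = 13.7/√167 = 1.0601; SE₂ = 6.6/√206 = 0.4598.
Independent samples, unequal variances: SE_diff = √(SE₁² + SE₂²) = √(1.12381201 + 0.21141604) = 1.1555.
z* = 1.960, so margin of error = 1.960 × 1.1555 = 2.2648.
Difference in means = 25.4 − 24.3 = 1.1000.
1.1000 ± 2.2648 → (-1.16, 3.36).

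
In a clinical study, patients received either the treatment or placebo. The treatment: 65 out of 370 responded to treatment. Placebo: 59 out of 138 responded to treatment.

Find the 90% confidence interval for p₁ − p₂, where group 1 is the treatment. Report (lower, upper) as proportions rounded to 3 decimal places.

(-0.328, -0.175)

First, p̂₁ = 65/370 = 0.1757; p̂₂ = 59/138 = 0.4275.
The two standard errors are √(0.1757×0.8243/370) = 0.01978 and √(0.4275×0.5725/138) = 0.04211.
Because the samples are independent, SE_diff = √(0.01978² + 0.04211²) = 0.04652.
Using z* = 1.645 for 90%, ME = 1.645 × 0.04652 = 0.07653.
p̂₁ − p̂₂ = -0.2518; interval -0.2518 ± 0.07653 gives (-0.328, -0.175).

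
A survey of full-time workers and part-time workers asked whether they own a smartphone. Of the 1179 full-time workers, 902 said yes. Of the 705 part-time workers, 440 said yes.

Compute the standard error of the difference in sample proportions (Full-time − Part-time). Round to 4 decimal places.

Sample proportions: 902/1179 = 0.7651, 440/705 = 0.6241.
Each SE is √(p̂(1−p̂)/n): √(0.7651·0.2349/1179) = 0.01235 and √(0.6241·0.3759/705) = 0.01824.
SE(p̂₁ − p̂₂) = √(SE₁² + SE₂²) = √(0.0001525225 + 0.0003326976) = 0.02203, since the two samples are independent.

0.0220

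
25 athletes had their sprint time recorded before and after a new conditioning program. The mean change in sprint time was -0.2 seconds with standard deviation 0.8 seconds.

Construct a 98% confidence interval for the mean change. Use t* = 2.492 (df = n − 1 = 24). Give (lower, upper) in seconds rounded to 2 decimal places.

Paired design: SE = s_d/√n = 0.8/√25 = 0.1600.
t* = 2.492; margin of error = 2.492 × 0.1600 = 0.3987.
-0.2 ± 0.3987 → (-0.60, 0.20).

(-0.60, 0.20)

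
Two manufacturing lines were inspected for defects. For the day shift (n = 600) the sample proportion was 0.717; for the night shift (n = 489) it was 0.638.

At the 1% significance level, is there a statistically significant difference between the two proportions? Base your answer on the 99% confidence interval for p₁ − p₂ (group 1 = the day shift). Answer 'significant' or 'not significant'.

significant

The two standard errors are √(0.7170×0.2830/600) = 0.01839 and √(0.6380×0.3620/489) = 0.02173.
Because the samples are independent, SE_diff = √(0.01839² + 0.02173²) = 0.02847.
Using z* = 2.576 for 99%, ME = 2.576 × 0.02847 = 0.07334.
p̂₁ − p̂₂ = 0.0790; interval 0.0790 ± 0.07334 gives (0.00566, 0.15234).
The interval (0.00566, 0.15234) does not contain 0, so the difference is significant.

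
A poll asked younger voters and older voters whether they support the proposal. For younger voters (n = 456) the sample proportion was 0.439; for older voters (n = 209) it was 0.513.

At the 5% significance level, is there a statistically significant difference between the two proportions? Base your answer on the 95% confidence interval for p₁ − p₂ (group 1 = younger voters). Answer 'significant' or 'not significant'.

not significant

Each SE is √(p̂(1−p̂)/n): √(0.4390·0.5610/456) = 0.02324 and √(0.5130·0.4870/209) = 0.03457.
SE(p̂₁ − p̂₂) = √(SE₁² + SE₂²) = √(0.0005400976 + 0.0011950849) = 0.04166, since the two samples are independent.
At 95% confidence z* = 1.960; margin = 1.960 × 0.04166 = 0.08165.
The difference is 0.4390 − 0.5130 = -0.0740, so the interval is -0.0740 ± 0.08165 = (-0.15565, 0.00765).
The interval (-0.15565, 0.00765) contains 0, so the difference is not significant.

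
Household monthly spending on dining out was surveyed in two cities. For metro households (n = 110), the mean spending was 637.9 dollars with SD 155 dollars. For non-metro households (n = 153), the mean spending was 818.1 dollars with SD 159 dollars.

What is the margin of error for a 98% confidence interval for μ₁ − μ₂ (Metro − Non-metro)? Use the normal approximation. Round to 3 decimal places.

45.559

Standard errors of each mean: 155/√110 = 14.7787 and 159/√153 = 12.8544.
SE(x̄₁ − x̄₂) = √(14.7787² + 12.8544²) = 19.5869 for independent samples with unequal variances.
With z* = 2.326, the margin is 2.326 × 19.5869 = 45.5591.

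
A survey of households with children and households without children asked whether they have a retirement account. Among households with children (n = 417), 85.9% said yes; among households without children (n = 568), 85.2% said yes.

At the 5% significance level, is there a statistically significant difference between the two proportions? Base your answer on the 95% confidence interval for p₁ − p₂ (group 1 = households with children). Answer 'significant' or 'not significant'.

The two standard errors are √(0.8590×0.1410/417) = 0.01704 and √(0.8520×0.1480/568) = 0.01490.
Because the samples are independent, SE_diff = √(0.01704² + 0.01490²) = 0.02264.
Using z* = 1.960 for 95%, ME = 1.960 × 0.02264 = 0.04437.
p̂₁ − p̂₂ = 0.0070; interval 0.0070 ± 0.04437 gives (-0.03737, 0.05137).
The interval (-0.03737, 0.05137) contains 0, so the difference is not significant.

not significant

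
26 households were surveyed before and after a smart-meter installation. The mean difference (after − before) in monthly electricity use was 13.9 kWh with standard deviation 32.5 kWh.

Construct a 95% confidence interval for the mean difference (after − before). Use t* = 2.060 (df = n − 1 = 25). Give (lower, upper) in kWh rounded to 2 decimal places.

(0.77, 27.03)

This is a matched-pairs design, so SE = s_d/√n = 32.5/√26 = 6.3738.
Margin = 2.060 × 6.3738 = 13.1300; the interval is 13.9 ± 13.1300 = (0.77, 27.03).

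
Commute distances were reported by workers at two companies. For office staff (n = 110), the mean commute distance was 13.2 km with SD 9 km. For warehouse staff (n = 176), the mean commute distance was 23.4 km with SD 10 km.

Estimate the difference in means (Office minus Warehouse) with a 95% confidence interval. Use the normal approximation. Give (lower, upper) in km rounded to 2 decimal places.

Standard errors of each mean: 9/√110 = 0.8581 and 10/√176 = 0.7538.
SE(x̄₁ − x̄₂) = √(0.8581² + 0.7538²) = 1.1422 for independent samples with unequal variances.
With z* = 1.960, the margin is 1.960 × 1.1422 = 2.2387.
x̄₁ − x̄₂ = 13.2 − 23.4 = -10.2000; the interval is -10.2000 ± 2.2387 = (-12.44, -7.96).

(-12.44, -7.96)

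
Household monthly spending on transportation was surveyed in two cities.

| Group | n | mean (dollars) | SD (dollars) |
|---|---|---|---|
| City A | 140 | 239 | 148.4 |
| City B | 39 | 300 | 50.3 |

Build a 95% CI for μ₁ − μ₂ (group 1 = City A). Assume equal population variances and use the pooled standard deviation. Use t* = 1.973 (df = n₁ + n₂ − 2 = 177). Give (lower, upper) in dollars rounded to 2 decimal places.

s_p = √[((n₁−1)s₁² + (n₂−1)s₂²)/(n₁+n₂−2)] = √[(139·148.4² + 38·50.3²)/177] = 133.5580.
SE = 133.5580·√(1/140 + 1/39) = 24.1824.
With t* = 1.973, margin = 1.973 × 24.1824 = 47.7119.
x̄₁ − x̄₂ = 239 − 300 = -61.0000; interval -61.0000 ± 47.7119 = (-108.71, -13.29).

(-108.71, -13.29)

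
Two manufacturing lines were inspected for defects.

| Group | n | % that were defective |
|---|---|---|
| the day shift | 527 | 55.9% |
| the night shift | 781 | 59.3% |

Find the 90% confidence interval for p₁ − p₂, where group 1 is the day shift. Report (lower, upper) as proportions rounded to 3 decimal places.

(-0.080, 0.012)

SE₁ = √(p̂₁(1−p̂₁)/n₁) = √(0.5590·0.4410/527) = 0.02163; SE₂ = √(0.5930·0.4070/781) = 0.01758.
Independent samples: SE of the difference = √(SE₁² + SE₂²) = √(0.0004678569 + 0.0003090564) = 0.02787.
z* for 90% confidence is 1.645, so the margin of error is 1.645 × 0.02787 = 0.04585.
Point estimate p̂₁ − p̂₂ = 0.5590 − 0.5930 = -0.0340.
-0.0340 ± 0.04585 → (-0.080, 0.012).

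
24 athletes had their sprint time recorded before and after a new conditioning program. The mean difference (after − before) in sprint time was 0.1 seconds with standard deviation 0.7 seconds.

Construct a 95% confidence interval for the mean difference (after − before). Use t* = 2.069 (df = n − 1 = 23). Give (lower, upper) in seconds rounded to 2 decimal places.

Paired design: SE = s_d/√n = 0.7/√24 = 0.1429.
t* = 2.069; margin of error = 2.069 × 0.1429 = 0.2957.
0.1 ± 0.2957 → (-0.20, 0.40).

(-0.20, 0.40)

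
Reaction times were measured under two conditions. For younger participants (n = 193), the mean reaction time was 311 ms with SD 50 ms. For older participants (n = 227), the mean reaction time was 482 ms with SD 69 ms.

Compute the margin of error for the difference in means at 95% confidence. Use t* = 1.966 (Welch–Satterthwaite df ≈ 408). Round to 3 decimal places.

11.451

SE₁ = s₁/√n₁ = 50/√193 = 3.5991; SE₂ = 69/√227 = 4.5797.
Independent samples, unequal variances: SE_diff = √(SE₁² + SE₂²) = √(12.95352081 + 20.97365209) = 5.8247.
t* = 1.966, so margin of error = 1.966 × 5.8247 = 11.4514.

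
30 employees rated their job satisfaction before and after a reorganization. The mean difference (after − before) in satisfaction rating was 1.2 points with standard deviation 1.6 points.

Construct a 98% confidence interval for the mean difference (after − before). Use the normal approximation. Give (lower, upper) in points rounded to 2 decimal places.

(0.52, 1.88)

This is a matched-pairs design, so SE = s_d/√n = 1.6/√30 = 0.2921.
Margin = 2.326 × 0.2921 = 0.6794; the interval is 1.2 ± 0.6794 = (0.52, 1.88).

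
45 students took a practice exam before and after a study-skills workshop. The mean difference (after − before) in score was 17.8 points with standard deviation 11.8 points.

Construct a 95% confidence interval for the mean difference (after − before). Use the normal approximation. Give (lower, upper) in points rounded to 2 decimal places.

This is a matched-pairs design, so SE = s_d/√n = 11.8/√45 = 1.7590.
Margin = 1.960 × 1.7590 = 3.4476; the interval is 17.8 ± 3.4476 = (14.35, 21.25).

(14.35, 21.25)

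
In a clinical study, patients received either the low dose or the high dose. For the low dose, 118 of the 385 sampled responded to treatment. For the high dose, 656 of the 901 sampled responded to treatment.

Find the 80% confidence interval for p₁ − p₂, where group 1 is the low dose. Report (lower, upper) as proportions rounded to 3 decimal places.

(-0.457, -0.386)

Sample proportions: 118/385 = 0.3065, 656/901 = 0.7281.
Each SE is √(p̂(1−p̂)/n): √(0.3065·0.6935/385) = 0.02350 and √(0.7281·0.2719/901) = 0.01482.
SE(p̂₁ − p̂₂) = √(SE₁² + SE₂²) = √(0.00055225 + 0.0002196324) = 0.02778, since the two samples are independent.
At 80% confidence z* = 1.282; margin = 1.282 × 0.02778 = 0.03561.
The difference is 0.3065 − 0.7281 = -0.4216, so the interval is -0.4216 ± 0.03561 = (-0.457, -0.386).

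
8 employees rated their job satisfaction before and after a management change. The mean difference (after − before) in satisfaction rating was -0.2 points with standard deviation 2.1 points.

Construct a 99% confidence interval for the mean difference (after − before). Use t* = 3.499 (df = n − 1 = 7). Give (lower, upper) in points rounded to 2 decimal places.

(-2.80, 2.40)

This is a matched-pairs design, so SE = s_d/√n = 2.1/√8 = 0.7425.
Margin = 3.499 × 0.7425 = 2.5980; the interval is -0.2 ± 2.5980 = (-2.80, 2.40).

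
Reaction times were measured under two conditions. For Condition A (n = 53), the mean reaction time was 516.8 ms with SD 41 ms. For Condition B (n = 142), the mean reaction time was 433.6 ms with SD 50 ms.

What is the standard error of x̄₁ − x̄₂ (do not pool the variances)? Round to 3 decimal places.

7.023

Standard errors of each mean: 41/√53 = 5.6318 and 50/√142 = 4.1959.
SE(x̄₁ − x̄₂) = √(5.6318² + 4.1959²) = 7.0230 for independent samples with unequal variances.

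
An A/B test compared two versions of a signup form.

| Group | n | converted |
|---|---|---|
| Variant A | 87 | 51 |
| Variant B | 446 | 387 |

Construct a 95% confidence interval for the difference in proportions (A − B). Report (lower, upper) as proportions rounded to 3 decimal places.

Sample proportions: 51/87 = 0.5862, 387/446 = 0.8677.
Each SE is √(p̂(1−p̂)/n): √(0.5862·0.4138/87) = 0.05280 and √(0.8677·0.1323/446) = 0.01604.
SE(p̂₁ − p̂₂) = √(SE₁² + SE₂²) = √(0.00278784 + 0.0002572816) = 0.05518, since the two samples are independent.
At 95% confidence z* = 1.960; margin = 1.960 × 0.05518 = 0.10815.
The difference is 0.5862 − 0.8677 = -0.2815, so the interval is -0.2815 ± 0.10815 = (-0.390, -0.173).

(-0.390, -0.173)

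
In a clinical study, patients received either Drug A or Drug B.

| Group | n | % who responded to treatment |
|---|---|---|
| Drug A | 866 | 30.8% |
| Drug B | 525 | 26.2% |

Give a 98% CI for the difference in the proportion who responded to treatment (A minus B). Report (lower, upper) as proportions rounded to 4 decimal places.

SE₁ = √(p̂₁(1−p̂₁)/n₁) = √(0.3080·0.6920/866) = 0.01569; SE₂ = √(0.2620·0.7380/525) = 0.01919.
Independent samples: SE of the difference = √(SE₁² + SE₂²) = √(0.0002461761 + 0.0003682561) = 0.02479.
z* for 98% confidence is 2.326, so the margin of error is 2.326 × 0.02479 = 0.05766.
Point estimate p̂₁ − p̂₂ = 0.3080 − 0.2620 = 0.0460.
0.0460 ± 0.05766 → (-0.0117, 0.1037).

(-0.0117, 0.1037)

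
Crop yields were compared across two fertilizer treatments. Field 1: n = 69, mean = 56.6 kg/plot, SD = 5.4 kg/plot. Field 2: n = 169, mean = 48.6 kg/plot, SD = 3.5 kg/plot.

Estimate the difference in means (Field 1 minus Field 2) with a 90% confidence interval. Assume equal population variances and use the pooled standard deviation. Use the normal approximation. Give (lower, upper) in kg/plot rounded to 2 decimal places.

(7.03, 8.97)

s_p = √[((n₁−1)s₁² + (n₂−1)s₂²)/(n₁+n₂−2)] = √[(68·5.4² + 168·3.5²)/236] = 4.1379.
SE = 4.1379·√(1/69 + 1/169) = 0.5912.
With z* = 1.645, margin = 1.645 × 0.5912 = 0.9725.
x̄₁ − x̄₂ = 56.6 − 48.6 = 8.0000; interval 8.0000 ± 0.9725 = (7.03, 8.97).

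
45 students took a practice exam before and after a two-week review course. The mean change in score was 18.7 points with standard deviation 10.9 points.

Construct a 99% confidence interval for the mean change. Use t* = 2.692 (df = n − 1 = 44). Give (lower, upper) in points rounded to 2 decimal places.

This is a matched-pairs design, so SE = s_d/√n = 10.9/√45 = 1.6249.
Margin = 2.692 × 1.6249 = 4.3742; the interval is 18.7 ± 4.3742 = (14.33, 23.07).

(14.33, 23.07)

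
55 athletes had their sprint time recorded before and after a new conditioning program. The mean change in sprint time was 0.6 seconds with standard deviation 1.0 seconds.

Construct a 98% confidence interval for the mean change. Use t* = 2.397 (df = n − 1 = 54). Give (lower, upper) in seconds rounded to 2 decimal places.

(0.28, 0.92)

Paired design: SE = s_d/√n = 1.0/√55 = 0.1348.
t* = 2.397; margin of error = 2.397 × 0.1348 = 0.3231.
0.6 ± 0.3231 → (0.28, 0.92).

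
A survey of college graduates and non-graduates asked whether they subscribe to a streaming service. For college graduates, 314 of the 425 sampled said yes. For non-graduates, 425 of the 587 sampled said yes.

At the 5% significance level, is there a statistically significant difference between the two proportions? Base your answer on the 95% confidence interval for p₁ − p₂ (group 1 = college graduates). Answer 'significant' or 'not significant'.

not significant

First, p̂₁ = 314/425 = 0.7388; p̂₂ = 425/587 = 0.7240.
The two standard errors are √(0.7388×0.2612/425) = 0.02131 and √(0.7240×0.2760/587) = 0.01845.
Because the samples are independent, SE_diff = √(0.02131² + 0.01845²) = 0.02819.
Using z* = 1.960 for 95%, ME = 1.960 × 0.02819 = 0.05525.
p̂₁ − p̂₂ = 0.0148; interval 0.0148 ± 0.05525 gives (-0.04045, 0.07005).
The interval (-0.04045, 0.07005) contains 0, so the difference is not significant.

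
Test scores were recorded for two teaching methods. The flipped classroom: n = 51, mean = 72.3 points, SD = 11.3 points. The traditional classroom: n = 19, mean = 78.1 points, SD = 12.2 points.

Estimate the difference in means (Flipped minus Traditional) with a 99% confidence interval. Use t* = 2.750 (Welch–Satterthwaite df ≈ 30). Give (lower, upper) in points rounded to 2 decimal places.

(-14.64, 3.04)

SE₁ = s₁/√n₁ = 11.3/√51 = 1.5823; SE₂ = 12.2/√19 = 2.7989.
Independent samples, unequal variances: SE_diff = √(SE₁² + SE₂²) = √(2.50367329 + 7.83384121) = 3.2152.
t* = 2.750, so margin of error = 2.750 × 3.2152 = 8.8418.
Difference in means = 72.3 − 78.1 = -5.8000.
-5.8000 ± 8.8418 → (-14.64, 3.04).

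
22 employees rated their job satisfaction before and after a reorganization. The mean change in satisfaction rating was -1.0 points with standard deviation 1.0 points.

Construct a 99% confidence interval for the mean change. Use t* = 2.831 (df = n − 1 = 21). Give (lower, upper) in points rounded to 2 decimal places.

This is a matched-pairs design, so SE = s_d/√n = 1.0/√22 = 0.2132.
Margin = 2.831 × 0.2132 = 0.6036; the interval is -1.0 ± 0.6036 = (-1.60, -0.40).

(-1.60, -0.40)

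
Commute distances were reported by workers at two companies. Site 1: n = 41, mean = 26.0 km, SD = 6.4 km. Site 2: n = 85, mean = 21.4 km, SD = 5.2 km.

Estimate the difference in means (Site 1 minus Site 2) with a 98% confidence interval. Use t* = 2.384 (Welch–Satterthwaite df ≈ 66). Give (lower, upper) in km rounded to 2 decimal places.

(1.86, 7.34)

SE₁ = s₁/√n₁ = 6.4/√41 = 0.9995; SE₂ = 5.2/√85 = 0.5640.
Independent samples, unequal variances: SE_diff = √(SE₁² + SE₂²) = √(0.99900025 + 0.318096) = 1.1476.
t* = 2.384, so margin of error = 2.384 × 1.1476 = 2.7359.
Difference in means = 26.0 − 21.4 = 4.6000.
4.6000 ± 2.7359 → (1.86, 7.34).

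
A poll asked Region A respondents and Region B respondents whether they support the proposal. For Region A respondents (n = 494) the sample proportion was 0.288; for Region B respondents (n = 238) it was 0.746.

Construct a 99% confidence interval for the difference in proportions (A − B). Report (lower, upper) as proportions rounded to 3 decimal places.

(-0.548, -0.368)

Each SE is √(p̂(1−p̂)/n): √(0.2880·0.7120/494) = 0.02037 and √(0.7460·0.2540/238) = 0.02822.
SE(p̂₁ − p̂₂) = √(SE₁² + SE₂²) = √(0.0004149369 + 0.0007963684) = 0.03480, since the two samples are independent.
At 99% confidence z* = 2.576; margin = 2.576 × 0.03480 = 0.08964.
The difference is 0.2880 − 0.7460 = -0.4580, so the interval is -0.4580 ± 0.08964 = (-0.548, -0.368).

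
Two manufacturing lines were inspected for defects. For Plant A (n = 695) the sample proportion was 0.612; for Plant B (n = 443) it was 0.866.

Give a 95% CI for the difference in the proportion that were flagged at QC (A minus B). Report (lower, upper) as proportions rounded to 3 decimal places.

SE₁ = √(p̂₁(1−p̂₁)/n₁) = √(0.6120·0.3880/695) = 0.01848; SE₂ = √(0.8660·0.1340/443) = 0.01618.
Independent samples: SE of the difference = √(SE₁² + SE₂²) = √(0.0003415104 + 0.0002617924) = 0.02456.
z* for 95% confidence is 1.960, so the margin of error is 1.960 × 0.02456 = 0.04814.
Point estimate p̂₁ − p̂₂ = 0.6120 − 0.8660 = -0.2540.
-0.2540 ± 0.04814 → (-0.302, -0.206).

(-0.302, -0.206)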